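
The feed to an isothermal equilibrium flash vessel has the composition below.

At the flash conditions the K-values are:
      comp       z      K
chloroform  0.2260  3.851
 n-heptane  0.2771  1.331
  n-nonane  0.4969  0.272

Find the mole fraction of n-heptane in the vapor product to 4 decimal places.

y_n-heptane = 0.3388

Newton iteration, ψ⁰ = 0.5:
  ψ = 0.5000: g = -0.22444, g' = -0.9857 → ψ = 0.2723
  ψ = 0.2723: g = -0.00431, g' = -1.0174 → ψ = 0.2681
Converged at ψ = 0.2681.
Compositions from xᵢ = zᵢ/(1+ψ(Kᵢ−1)), yᵢ = Kᵢxᵢ:
  chloroform: x = 0.1281, y = 0.4933
  n-heptane: x = 0.2545, y = 0.3388
  n-nonane: x = 0.6174, y = 0.1679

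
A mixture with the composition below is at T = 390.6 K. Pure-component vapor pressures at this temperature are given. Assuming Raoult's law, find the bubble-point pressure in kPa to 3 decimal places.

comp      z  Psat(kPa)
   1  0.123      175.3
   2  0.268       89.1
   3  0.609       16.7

Pbub = 55.611 kPa

At the bubble point ψ → 0, so ΣzᵢKᵢ = 1 with Kᵢ = Pᵢˢᵃᵗ/P ⇒ P = ΣzᵢPᵢˢᵃᵗ.
P = 0.123·175.3 + 0.268·89.1 + 0.609·16.7 = 55.611 kPa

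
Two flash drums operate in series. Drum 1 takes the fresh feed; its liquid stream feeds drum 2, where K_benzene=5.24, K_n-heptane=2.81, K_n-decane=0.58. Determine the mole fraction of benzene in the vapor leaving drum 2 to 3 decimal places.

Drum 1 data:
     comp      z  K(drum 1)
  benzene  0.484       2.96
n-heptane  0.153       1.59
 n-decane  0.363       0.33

Drum 1:
Iterate (Newton) starting at ψ₁ = 0.5:
  ψ₁ = 0.500: g = 0.1831, g' = -0.875 → ψ₁ = 0.709
  ψ₁ = 0.709: g = -0.0030, g' = -0.944 → ψ₁ = 0.706
Converged at ψ₁ = 0.706.
Drum-1 compositions:
  benzene: x = 0.203, y = 0.601
  n-heptane: x = 0.108, y = 0.172
  n-decane: x = 0.689, y = 0.227
Drum-2 feed = drum-1 liquid: z₂ = (0.2030, 0.1080, 0.6890).
Drum 2:
Rachford–Rice: g(ψ₂) = Σ zᵢ(Kᵢ−1)/(1+ψ₂(Kᵢ−1)) = 0.
Check two-phase: ΣzᵢKᵢ = 1.767 > 1 and Σzᵢ/Kᵢ = 1.265 > 1, so g(0) = 0.767 > 0 and g(1) = -0.265 < 0.
Iterate (Newton) starting at ψ₂ = 0.32:
  ψ₂ = 0.320: g = 0.1547, g' = -0.961 → ψ₂ = 0.481
  ψ₂ = 0.481: g = 0.0251, g' = -0.687 → ψ₂ = 0.517
  ψ₂ = 0.517: g = 0.0007, g' = -0.650 → ψ₂ = 0.519
Converged at ψ₂ = 0.519.
  benzene: x = 0.063, y = 0.333
  n-heptane: x = 0.056, y = 0.157
  n-decane: x = 0.881, y = 0.511

y_benzene (drum 2) = 0.333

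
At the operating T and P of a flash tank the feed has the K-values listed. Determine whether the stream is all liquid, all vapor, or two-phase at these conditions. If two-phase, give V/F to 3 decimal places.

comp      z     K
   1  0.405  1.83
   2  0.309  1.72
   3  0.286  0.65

all vapor

ΣzᵢKᵢ = 1.459; Σzᵢ/Kᵢ = 0.841.
Since Σzᵢ/Kᵢ < 1 the mixture is above its dew point — single vapor phase.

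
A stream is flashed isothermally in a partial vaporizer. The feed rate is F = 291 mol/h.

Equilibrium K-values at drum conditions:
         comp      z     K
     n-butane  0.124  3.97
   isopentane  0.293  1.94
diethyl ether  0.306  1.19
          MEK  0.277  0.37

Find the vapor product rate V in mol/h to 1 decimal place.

V = 216.2 mol/h

Rachford–Rice: g(ψ) = Σ zᵢ(Kᵢ−1)/(1+ψ(Kᵢ−1)) = 0.
g(0) = ΣzᵢKᵢ − 1 = 0.527 and g(1) = 1 − Σzᵢ/Kᵢ = -0.188, so a root lies in (0, 1).
Iterate (Newton) starting at ψ = 0.5:
  ψ = 0.500: g = 0.1339, g' = -0.540 → ψ = 0.748
  ψ = 0.748: g = -0.0030, g' = -0.596 → ψ = 0.743
Converged at ψ = 0.743.
Then V = ψ·F = 0.7428·291 = 216.2 mol/h and L = F − V = 74.8 mol/h.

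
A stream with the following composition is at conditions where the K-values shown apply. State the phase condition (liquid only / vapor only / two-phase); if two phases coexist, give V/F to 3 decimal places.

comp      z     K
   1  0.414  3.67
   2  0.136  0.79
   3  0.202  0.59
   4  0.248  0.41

two-phase, V/F = 0.680

ΣzᵢKᵢ = 1.848; Σzᵢ/Kᵢ = 1.232.
Both exceed 1, so a two-phase solution exists.
Let ψ = V/F and solve Σ zᵢ(Kᵢ−1)/(1+ψ(Kᵢ−1)) = 0.
Iterate (Newton) starting at ψ = 0.56:
  ψ = 0.560: g = 0.0846, g' = -0.731 → ψ = 0.676
  ψ = 0.676: g = 0.0031, g' = -0.687 → ψ = 0.680
Converged at ψ = 0.680.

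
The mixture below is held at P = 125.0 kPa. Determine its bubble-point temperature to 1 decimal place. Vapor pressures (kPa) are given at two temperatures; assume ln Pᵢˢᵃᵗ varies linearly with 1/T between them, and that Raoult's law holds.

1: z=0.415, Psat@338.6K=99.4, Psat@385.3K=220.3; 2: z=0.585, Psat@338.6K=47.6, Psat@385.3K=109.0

Bubble-point temperature: ΣzᵢPᵢˢᵃᵗ(T) = P. Interpolate ln Pᵢˢᵃᵗ = aᵢ + bᵢ/T.
  T = 338.6 K: ΣzᵢPᵢˢᵃᵗ = 69.10 kPa
  T = 385.3 K: ΣzᵢPᵢˢᵃᵗ = 155.19 kPa
  T = 362.0 K: ΣzᵢPᵢˢᵃᵗ = 106.38 kPa
  T = 373.6 K: ΣzᵢPᵢˢᵃᵗ = 129.14 kPa
  T = 367.8 K: ΣzᵢPᵢˢᵃᵗ = 117.39 kPa
  T = 370.7 K: ΣzᵢPᵢˢᵃᵗ = 123.17 kPa
Interpolating between 370.7 K and 373.6 K gives T ≈ 371.6 K.

T = 371.6 K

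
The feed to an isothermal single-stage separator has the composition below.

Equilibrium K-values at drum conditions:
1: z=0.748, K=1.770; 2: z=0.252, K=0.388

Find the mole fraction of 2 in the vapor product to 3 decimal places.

Rachford–Rice: g(β) = Σ zᵢ(Kᵢ−1)/(1+β(Kᵢ−1)) = 0.
g(0) = ΣzᵢKᵢ − 1 = 0.422 and g(1) = 1 − Σzᵢ/Kᵢ = -0.072, so a root lies in (0, 1).
Binary case is linear: z₁(K₁−1)(1+β(K₂−1)) + z₂(K₂−1)(1+β(K₁−1)) = 0
⇒ β = [z₁(K₁−1)+z₂(K₂−1)] / [−(K₁−1)(K₂−1)] = 0.4217/0.4712 = 0.895
Compositions from xᵢ = zᵢ/(1+β(Kᵢ−1)), yᵢ = Kᵢxᵢ:
  1: x = 0.443, y = 0.784
  2: x = 0.557, y = 0.216

y_2 = 0.216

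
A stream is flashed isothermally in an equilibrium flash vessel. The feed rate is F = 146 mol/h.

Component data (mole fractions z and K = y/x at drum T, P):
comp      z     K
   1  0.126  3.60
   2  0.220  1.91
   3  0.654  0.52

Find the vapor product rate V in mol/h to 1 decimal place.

V = 37.6 mol/h

Iterate (Newton) starting at β = 0.56:
  β = 0.560: g = -0.1633, g' = -0.503 → β = 0.235
  β = 0.235: g = 0.0143, g' = -0.643 → β = 0.257
  β = 0.257: g = 0.0002, g' = -0.621 → β = 0.258
Converged at β = 0.258.
Then V = β·F = 0.2579·146 = 37.6 mol/h and L = F − V = 108.4 mol/h.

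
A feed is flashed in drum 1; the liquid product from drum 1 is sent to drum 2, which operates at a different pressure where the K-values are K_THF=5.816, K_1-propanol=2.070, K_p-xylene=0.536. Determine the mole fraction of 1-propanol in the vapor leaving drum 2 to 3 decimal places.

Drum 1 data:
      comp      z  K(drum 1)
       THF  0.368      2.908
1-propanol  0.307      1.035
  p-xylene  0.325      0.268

Drum 1:
Rachford–Rice: g(ψ₁) = Σ zᵢ(Kᵢ−1)/(1+ψ₁(Kᵢ−1)) = 0.
g(0) = ΣzᵢKᵢ − 1 = 0.475 and g(1) = 1 − Σzᵢ/Kᵢ = -0.636, so a root lies in (0, 1).
Newton–Raphson from ψ₁ = 0.5:
  ψ₁ = 0.500: g = -0.0053, g' = -0.784 → ψ₁ = 0.493
Converged at ψ₁ = 0.493.
Drum-1 compositions:
  THF: x = 0.190, y = 0.551
  1-propanol: x = 0.302, y = 0.312
  p-xylene: x = 0.509, y = 0.136
Drum-2 feed = drum-1 liquid: z₂ = (0.1896, 0.3018, 0.5086).
Drum 2:
Newton iteration, ψ₂⁰ = 0.57:
  ψ₂ = 0.570: g = 0.1235, g' = -0.649 → ψ₂ = 0.760
  ψ₂ = 0.760: g = 0.0093, g' = -0.569 → ψ₂ = 0.777
Converged at ψ₂ = 0.777.
  THF: x = 0.040, y = 0.233
  1-propanol: x = 0.165, y = 0.341
  p-xylene: x = 0.795, y = 0.426

y_1-propanol (drum 2) = 0.341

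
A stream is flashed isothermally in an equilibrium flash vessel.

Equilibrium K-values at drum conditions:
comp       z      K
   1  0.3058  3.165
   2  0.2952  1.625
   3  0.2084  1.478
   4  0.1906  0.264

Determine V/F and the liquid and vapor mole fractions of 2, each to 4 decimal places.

Material balance + equilibrium reduce to Σ zᵢ(Kᵢ−1)/(1+V/F(Kᵢ−1)) = 0.
Check two-phase: ΣzᵢKᵢ = 1.8059 > 1 and Σzᵢ/Kᵢ = 1.1413 > 1, so g(0) = 0.8059 > 0 and g(1) = -0.1413 < 0.
Iterate (Newton) starting at V/F = 0.56:
  V/F = 0.5600: g = 0.27586, g' = -0.6845 → V/F = 0.9630
  V/F = 0.9630: g = -0.08366, g' = -1.4351 → V/F = 0.9047
  V/F = 0.9047: g = -0.00865, g' = -1.1587 → V/F = 0.8972
  V/F = 0.8972: g = -0.00010, g' = -1.1312 → V/F = 0.8971
Converged at V/F = 0.8971.
Compositions from xᵢ = zᵢ/(1+V/F(Kᵢ−1)), yᵢ = Kᵢxᵢ:
  1: x = 0.1039, y = 0.3289
  2: x = 0.1891, y = 0.3074
  3: x = 0.1459, y = 0.2156
  4: x = 0.5611, y = 0.1481

V/F = 0.8971, x_2 = 0.1891, y_2 = 0.3074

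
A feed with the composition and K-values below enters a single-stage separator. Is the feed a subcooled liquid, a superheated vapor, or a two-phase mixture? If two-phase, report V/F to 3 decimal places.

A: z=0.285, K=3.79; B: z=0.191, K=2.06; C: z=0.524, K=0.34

two-phase, V/F = 0.448

ΣzᵢKᵢ = 1.652; Σzᵢ/Kᵢ = 1.709.
Both exceed 1, so a two-phase solution exists.
Newton iteration, ψ⁰ = 0.5:
  ψ = 0.500: g = -0.0518, g' = -0.987 → ψ = 0.447
  ψ = 0.447: g = 0.0002, g' = -0.997 → ψ = 0.448
Converged at ψ = 0.448.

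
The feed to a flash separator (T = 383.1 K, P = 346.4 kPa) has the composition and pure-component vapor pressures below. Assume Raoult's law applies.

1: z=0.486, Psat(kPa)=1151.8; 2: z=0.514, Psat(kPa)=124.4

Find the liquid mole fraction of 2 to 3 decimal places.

Raoult's law: Kᵢ = Pᵢˢᵃᵗ/P = Pᵢˢᵃᵗ/346.4.
  K_1 = 1151.8/346.4 = 3.32506, K_2 = 124.4/346.4 = 0.35912
Rachford–Rice: g(ψ) = Σ zᵢ(Kᵢ−1)/(1+ψ(Kᵢ−1)) = 0.
g(0) = ΣzᵢKᵢ − 1 = 0.801 and g(1) = 1 − Σzᵢ/Kᵢ = -0.577, so a root lies in (0, 1).
Newton–Raphson from ψ = 0.55:
  ψ = 0.550: g = -0.0129, g' = -1.009 → ψ = 0.537
Converged at ψ = 0.537.
Compositions from xᵢ = zᵢ/(1+ψ(Kᵢ−1)), yᵢ = Kᵢxᵢ:
  1: x = 0.216, y = 0.718
  2: x = 0.784, y = 0.282

x_2 = 0.784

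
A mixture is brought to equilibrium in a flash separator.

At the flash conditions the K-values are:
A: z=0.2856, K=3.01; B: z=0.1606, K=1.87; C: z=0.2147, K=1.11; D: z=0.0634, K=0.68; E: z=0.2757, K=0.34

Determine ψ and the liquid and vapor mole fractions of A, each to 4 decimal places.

ψ = 0.6743, x_A = 0.1213, y_A = 0.3650

Material balance + equilibrium reduce to Σ zᵢ(Kᵢ−1)/(1+ψ(Kᵢ−1)) = 0.
Feasibility: ΣzᵢKᵢ = 1.5351, Σzᵢ/Kᵢ = 1.2783 — both > 1, two phases present.
Newton iteration, ψ⁰ = 0.65:
  ψ = 0.6500: g = 0.01589, g' = -0.6474 → ψ = 0.6745
  ψ = 0.6745: g = -0.00014, g' = -0.6592 → ψ = 0.6743
Converged at ψ = 0.6743.
Compositions from xᵢ = zᵢ/(1+ψ(Kᵢ−1)), yᵢ = Kᵢxᵢ:
  A: x = 0.1213, y = 0.3650
  B: x = 0.1012, y = 0.1893
  C: x = 0.1999, y = 0.2219
  D: x = 0.0808, y = 0.0550
  E: x = 0.4968, y = 0.1689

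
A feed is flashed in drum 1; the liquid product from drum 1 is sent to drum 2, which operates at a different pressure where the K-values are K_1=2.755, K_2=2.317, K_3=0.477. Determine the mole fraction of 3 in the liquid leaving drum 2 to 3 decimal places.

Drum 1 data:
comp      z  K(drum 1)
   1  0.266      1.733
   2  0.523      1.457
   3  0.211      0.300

Drum 1:
Let ψ₁ = V/F and solve Σ zᵢ(Kᵢ−1)/(1+ψ₁(Kᵢ−1)) = 0.
Check two-phase: ΣzᵢKᵢ = 1.286 > 1 and Σzᵢ/Kᵢ = 1.216 > 1, so g(0) = 0.286 > 0 and g(1) = -0.216 < 0.
Newton iteration, ψ₁⁰ = 0.5:
  ψ₁ = 0.500: g = 0.1100, g' = -0.394 → ψ₁ = 0.779
  ψ₁ = 0.779: g = -0.0248, g' = -0.618 → ψ₁ = 0.739
  ψ₁ = 0.739: g = -0.0011, g' = -0.565 → ψ₁ = 0.738
Converged at ψ₁ = 0.737.
Drum-1 compositions:
  1: x = 0.173, y = 0.299
  2: x = 0.391, y = 0.570
  3: x = 0.436, y = 0.131
Drum-2 feed = drum-1 liquid: z₂ = (0.1727, 0.3912, 0.4362).
Drum 2:
Material balance + equilibrium reduce to Σ zᵢ(Kᵢ−1)/(1+ψ₂(Kᵢ−1)) = 0.
Check two-phase: ΣzᵢKᵢ = 1.590 > 1 and Σzᵢ/Kᵢ = 1.146 > 1, so g(0) = 0.590 > 0 and g(1) = -0.146 < 0.
Newton–Raphson from ψ₂ = 0.34:
  ψ₂ = 0.340: g = 0.2682, g' = -0.709 → ψ₂ = 0.718
  ψ₂ = 0.718: g = 0.0334, g' = -0.589 → ψ₂ = 0.775
Converged at ψ₂ = 0.775.
  1: x = 0.073, y = 0.202
  2: x = 0.194, y = 0.449
  3: x = 0.733, y = 0.350

x_3 (drum 2) = 0.733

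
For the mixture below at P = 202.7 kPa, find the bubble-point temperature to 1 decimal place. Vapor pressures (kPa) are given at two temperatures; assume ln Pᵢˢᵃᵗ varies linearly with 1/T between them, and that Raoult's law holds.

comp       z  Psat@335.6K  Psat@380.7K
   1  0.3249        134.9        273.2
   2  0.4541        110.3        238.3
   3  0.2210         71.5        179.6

T = 370.7 K

Bubble-point temperature: ΣzᵢPᵢˢᵃᵗ(T) = P. Interpolate ln Pᵢˢᵃᵗ = aᵢ + bᵢ/T.
  T = 335.6 K: ΣzᵢPᵢˢᵃᵗ = 109.72 kPa
  T = 380.7 K: ΣzᵢPᵢˢᵃᵗ = 236.67 kPa
  T = 358.1 K: ΣzᵢPᵢˢᵃᵗ = 164.84 kPa
  T = 369.4 K: ΣzᵢPᵢˢᵃᵗ = 198.58 kPa
  T = 375.0 K: ΣzᵢPᵢˢᵃᵗ = 216.90 kPa
  T = 372.2 K: ΣzᵢPᵢˢᵃᵗ = 207.61 kPa
Interpolating between 369.4 K and 372.2 K gives T ≈ 370.7 K.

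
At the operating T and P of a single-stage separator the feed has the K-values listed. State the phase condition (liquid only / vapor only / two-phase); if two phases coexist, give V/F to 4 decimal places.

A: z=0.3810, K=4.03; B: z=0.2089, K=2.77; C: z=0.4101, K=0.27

ΣzᵢKᵢ = 2.2248; Σzᵢ/Kᵢ = 1.6888.
Both exceed 1, so a two-phase solution exists.
Material balance + equilibrium reduce to Σ zᵢ(Kᵢ−1)/(1+ψ(Kᵢ−1)) = 0.
Iterate (Newton) starting at ψ = 0.5:
  ψ = 0.5000: g = 0.18372, g' = -1.2792 → ψ = 0.6436
  ψ = 0.6436: g = -0.00053, g' = -1.3225 → ψ = 0.6432
Converged at ψ = 0.6432.

two-phase, V/F = 0.6432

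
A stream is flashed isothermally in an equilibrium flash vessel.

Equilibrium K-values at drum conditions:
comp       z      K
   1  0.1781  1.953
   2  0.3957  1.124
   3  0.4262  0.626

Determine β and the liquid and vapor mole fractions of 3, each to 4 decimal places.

β = 0.2986, x_3 = 0.4798, y_3 = 0.3003

Let β = V/F and solve Σ zᵢ(Kᵢ−1)/(1+β(Kᵢ−1)) = 0.
Feasibility: ΣzᵢKᵢ = 1.0594, Σzᵢ/Kᵢ = 1.1241 — both > 1, two phases present.
Newton–Raphson from β = 0.5:
  β = 0.5000: g = -0.03491, g' = -0.1698 → β = 0.2944
  β = 0.2944: g = 0.00076, g' = -0.1796 → β = 0.2986
Converged at β = 0.2986.
Compositions from xᵢ = zᵢ/(1+β(Kᵢ−1)), yᵢ = Kᵢxᵢ:
  1: x = 0.1386, y = 0.2708
  2: x = 0.3816, y = 0.4289
  3: x = 0.4798, y = 0.3003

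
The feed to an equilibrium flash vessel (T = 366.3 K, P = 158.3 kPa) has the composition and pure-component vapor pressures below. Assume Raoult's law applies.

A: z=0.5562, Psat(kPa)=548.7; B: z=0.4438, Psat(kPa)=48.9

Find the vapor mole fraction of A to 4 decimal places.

Raoult's law: Kᵢ = Pᵢˢᵃᵗ/P = Pᵢˢᵃᵗ/158.3.
  K_A = 548.7/158.3 = 3.466203, K_B = 48.9/158.3 = 0.308907
Binary case is linear: z₁(K₁−1)(1+ψ(K₂−1)) + z₂(K₂−1)(1+ψ(K₁−1)) = 0
⇒ ψ = [z₁(K₁−1)+z₂(K₂−1)] / [−(K₁−1)(K₂−1)] = 1.06500/1.70438 = 0.6249
Compositions from xᵢ = zᵢ/(1+ψ(Kᵢ−1)), yᵢ = Kᵢxᵢ:
  A: x = 0.2189, y = 0.7587
  B: x = 0.7811, y = 0.2413

y_A = 0.7587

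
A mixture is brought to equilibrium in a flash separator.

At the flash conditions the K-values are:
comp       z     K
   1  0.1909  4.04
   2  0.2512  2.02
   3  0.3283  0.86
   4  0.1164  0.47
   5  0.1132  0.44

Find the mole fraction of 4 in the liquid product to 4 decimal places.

x_4 = 0.2181

Iterate (Newton) starting at β = 0.6:
  β = 0.6000: g = 0.12835, g' = -0.4803 → β = 0.8672
  β = 0.8672: g = 0.00582, g' = -0.4615 → β = 0.8798
Converged at β = 0.8798.
Compositions from xᵢ = zᵢ/(1+β(Kᵢ−1)), yᵢ = Kᵢxᵢ:
  1: x = 0.0520, y = 0.2099
  2: x = 0.1324, y = 0.2674
  3: x = 0.3744, y = 0.3220
  4: x = 0.2181, y = 0.1025
  5: x = 0.2231, y = 0.0982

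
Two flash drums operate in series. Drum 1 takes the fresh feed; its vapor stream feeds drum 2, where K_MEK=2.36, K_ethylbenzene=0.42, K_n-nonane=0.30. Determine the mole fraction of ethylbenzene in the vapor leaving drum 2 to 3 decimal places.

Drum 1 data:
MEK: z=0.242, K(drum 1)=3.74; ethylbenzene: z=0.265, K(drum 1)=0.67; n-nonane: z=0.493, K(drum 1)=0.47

Drum 1:
Iterate (Newton) starting at ψ₁ = 0.5:
  ψ₁ = 0.500: g = -0.1804, g' = -0.621 → ψ₁ = 0.210
  ψ₁ = 0.210: g = 0.0334, g' = -0.942 → ψ₁ = 0.245
  ψ₁ = 0.245: g = 0.0014, g' = -0.868 → ψ₁ = 0.247
Converged at ψ₁ = 0.247.
Drum-1 compositions:
  MEK: x = 0.144, y = 0.540
  ethylbenzene: x = 0.288, y = 0.193
  n-nonane: x = 0.567, y = 0.267
Drum-2 feed = drum-1 vapor: z₂ = (0.5402, 0.1933, 0.2665).
Drum 2:
Newton iteration, ψ₂⁰ = 0.5:
  ψ₂ = 0.500: g = -0.0076, g' = -0.792 → ψ₂ = 0.490
Converged at ψ₂ = 0.490.
  MEK: x = 0.324, y = 0.765
  ethylbenzene: x = 0.270, y = 0.113
  n-nonane: x = 0.406, y = 0.122

y_ethylbenzene (drum 2) = 0.113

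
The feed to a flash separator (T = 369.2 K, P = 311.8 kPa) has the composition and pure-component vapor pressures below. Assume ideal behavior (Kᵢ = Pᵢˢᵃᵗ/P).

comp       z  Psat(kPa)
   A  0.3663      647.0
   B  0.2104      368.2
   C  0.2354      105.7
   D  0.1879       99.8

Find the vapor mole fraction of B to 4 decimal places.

Raoult's law: Kᵢ = Pᵢˢᵃᵗ/P = Pᵢˢᵃᵗ/311.8.
  K_A = 647.0/311.8 = 2.075048, K_B = 368.2/311.8 = 1.180885, K_C = 105.7/311.8 = 0.338999, K_D = 99.8/311.8 = 0.320077
Rachford–Rice: g(V/F) = Σ zᵢ(Kᵢ−1)/(1+V/F(Kᵢ−1)) = 0.
Check two-phase: ΣzᵢKᵢ = 1.1485 > 1 and Σzᵢ/Kᵢ = 1.6361 > 1, so g(0) = 0.1485 > 0 and g(1) = -0.6361 < 0.
Newton–Raphson from V/F = 0.5:
  V/F = 0.5000: g = -0.13495, g' = -0.6137 → V/F = 0.2801
  V/F = 0.2801: g = -0.00989, g' = -0.5437 → V/F = 0.2619
Converged at V/F = 0.2619.
Compositions from xᵢ = zᵢ/(1+V/F(Kᵢ−1)), yᵢ = Kᵢxᵢ:
  A: x = 0.2858, y = 0.5931
  B: x = 0.2009, y = 0.2372
  C: x = 0.2847, y = 0.0965
  D: x = 0.2286, y = 0.0732

y_B = 0.2372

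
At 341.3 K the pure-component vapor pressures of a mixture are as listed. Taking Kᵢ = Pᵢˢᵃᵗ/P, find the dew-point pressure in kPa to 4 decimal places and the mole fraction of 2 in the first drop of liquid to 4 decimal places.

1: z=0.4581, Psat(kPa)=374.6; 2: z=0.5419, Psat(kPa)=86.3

Pdew = 133.2949 kPa, x_2 = 0.8370

At the dew point ψ → 1, so Σzᵢ/Kᵢ = 1 with Kᵢ = Pᵢˢᵃᵗ/P ⇒ 1/P = Σzᵢ/Pᵢˢᵃᵗ.
1/P = 0.4581/374.6 + 0.5419/86.3 = 0.0075022 ⇒ P = 133.2949 kPa
xᵢ = zᵢP/Pᵢˢᵃᵗ ⇒ x_2 = 0.5419·133.2949/86.3 = 0.8370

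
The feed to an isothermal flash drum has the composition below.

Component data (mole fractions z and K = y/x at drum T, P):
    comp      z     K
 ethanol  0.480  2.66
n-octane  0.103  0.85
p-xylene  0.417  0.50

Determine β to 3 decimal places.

Newton iteration, β⁰ = 0.5:
  β = 0.500: g = 0.1407, g' = -0.583 → β = 0.741
  β = 0.741: g = 0.0085, g' = -0.532 → β = 0.757
Converged at β = 0.757.

β = 0.757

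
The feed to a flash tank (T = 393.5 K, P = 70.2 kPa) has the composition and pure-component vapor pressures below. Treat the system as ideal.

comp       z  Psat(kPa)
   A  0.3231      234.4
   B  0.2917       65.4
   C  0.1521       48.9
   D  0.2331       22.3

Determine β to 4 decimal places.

Raoult's law: Kᵢ = Pᵢˢᵃᵗ/P = Pᵢˢᵃᵗ/70.2.
  K_A = 234.4/70.2 = 3.339031, K_B = 65.4/70.2 = 0.931624, K_C = 48.9/70.2 = 0.696581, K_D = 22.3/70.2 = 0.317664
Let β = V/F and solve Σ zᵢ(Kᵢ−1)/(1+β(Kᵢ−1)) = 0.
Feasibility: ΣzᵢKᵢ = 1.5306, Σzᵢ/Kᵢ = 1.3620 — both > 1, two phases present.
Newton iteration, β⁰ = 0.5:
  β = 0.5000: g = 0.03187, g' = -0.6465 → β = 0.5493
  β = 0.5493: g = 0.00025, g' = -0.6379 → β = 0.5497
Converged at β = 0.5497.

β = 0.5497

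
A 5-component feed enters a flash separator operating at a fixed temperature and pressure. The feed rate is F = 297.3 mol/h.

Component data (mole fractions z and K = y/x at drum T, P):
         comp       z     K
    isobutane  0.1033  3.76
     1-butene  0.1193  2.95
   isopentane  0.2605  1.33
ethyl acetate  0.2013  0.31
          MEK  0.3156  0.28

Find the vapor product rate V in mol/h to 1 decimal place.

Material balance + equilibrium reduce to Σ zᵢ(Kᵢ−1)/(1+V/F(Kᵢ−1)) = 0.
Feasibility: ΣzᵢKᵢ = 1.2376, Σzᵢ/Kᵢ = 2.0403 — both > 1, two phases present.
Newton iteration, V/F⁰ = 0.61:
  V/F = 0.6100: g = -0.36099, g' = -1.0296 → V/F = 0.2594
  V/F = 0.2594: g = -0.04874, g' = -0.8810 → V/F = 0.2040
  V/F = 0.2040: g = 0.00133, g' = -0.9337 → V/F = 0.2055
Converged at V/F = 0.2055.
Then V = V/F·F = 0.2055·297.3 = 61.1 mol/h and L = F − V = 236.2 mol/h.

V = 61.1 mol/h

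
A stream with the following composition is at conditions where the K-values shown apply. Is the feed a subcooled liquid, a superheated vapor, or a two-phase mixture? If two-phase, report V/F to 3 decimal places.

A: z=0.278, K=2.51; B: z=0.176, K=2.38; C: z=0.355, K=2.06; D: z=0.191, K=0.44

ΣzᵢKᵢ = 1.932; Σzᵢ/Kᵢ = 0.791.
Since Σzᵢ/Kᵢ < 1 the mixture is above its dew point — single vapor phase.

superheated vapor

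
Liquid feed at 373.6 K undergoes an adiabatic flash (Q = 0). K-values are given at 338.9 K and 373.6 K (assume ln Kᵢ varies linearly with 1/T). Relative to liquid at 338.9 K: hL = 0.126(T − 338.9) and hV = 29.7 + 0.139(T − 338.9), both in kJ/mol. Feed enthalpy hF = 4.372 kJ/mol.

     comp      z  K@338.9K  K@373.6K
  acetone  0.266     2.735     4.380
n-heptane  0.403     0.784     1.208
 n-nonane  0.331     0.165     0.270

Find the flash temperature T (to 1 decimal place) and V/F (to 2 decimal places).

Adiabatic flash: solve Rachford–Rice at each trial T, then check hF = ψ·hV(T) + (1−ψ)·hL(T).
  T = 338.9 K: K = (2.735, 0.784, 0.165), RR gives ψ = 0.103, H_out = 3.063 kJ/mol
  T = 373.6 K: K = (4.380, 1.208, 0.270), RR gives ψ = 0.534, H_out = 20.472 kJ/mol
  T = 356.2 K: K = (3.499, 0.983, 0.213), RR gives ψ = 0.337, H_out = 12.252 kJ/mol
  T = 347.5 K: K = (3.101, 0.880, 0.188), RR gives ψ = 0.226, H_out = 7.819 kJ/mol
  T = 343.2 K: K = (2.914, 0.831, 0.176), RR gives ψ = 0.167, H_out = 5.501 kJ/mol
  T = 341.0 K: K = (2.822, 0.807, 0.170), RR gives ψ = 0.135, H_out = 4.271 kJ/mol
Linear interpolation between T = 341.0 (H_out = 4.271) and T = 343.2 (H_out = 5.501) on hF = 4.372 gives T ≈ 341.2 K, at which ψ = 0.14.

T = 341.2 K, V/F = 0.14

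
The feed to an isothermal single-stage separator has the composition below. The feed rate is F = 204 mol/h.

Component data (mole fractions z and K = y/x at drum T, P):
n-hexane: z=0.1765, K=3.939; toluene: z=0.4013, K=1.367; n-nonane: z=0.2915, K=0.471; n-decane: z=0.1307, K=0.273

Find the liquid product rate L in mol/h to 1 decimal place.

Newton iteration, ψ⁰ = 0.56:
  ψ = 0.5600: g = -0.06116, g' = -0.6162 → ψ = 0.4608
  ψ = 0.4608: g = -0.00046, g' = -0.6135 → ψ = 0.4600
Converged at ψ = 0.4600.
Then V = ψ·F = 0.4600·204 = 93.8 mol/h and L = F − V = 110.2 mol/h.

L = 110.2 mol/h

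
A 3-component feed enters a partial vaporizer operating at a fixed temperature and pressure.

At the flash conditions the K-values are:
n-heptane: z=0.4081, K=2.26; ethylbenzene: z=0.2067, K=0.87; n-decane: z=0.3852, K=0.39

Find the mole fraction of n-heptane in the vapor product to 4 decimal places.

y_n-heptane = 0.6106

Let β = V/F and solve Σ zᵢ(Kᵢ−1)/(1+β(Kᵢ−1)) = 0.
Check two-phase: ΣzᵢKᵢ = 1.2524 > 1 and Σzᵢ/Kᵢ = 1.4059 > 1, so g(0) = 0.2524 > 0 and g(1) = -0.4059 < 0.
Newton iteration, β⁰ = 0.39:
  β = 0.3900: g = 0.00815, g' = -0.5419 → β = 0.4050
  β = 0.4050: g = 0.00001, g' = -0.5408 → β = 0.4051
Converged at β = 0.4051.
Compositions from xᵢ = zᵢ/(1+β(Kᵢ−1)), yᵢ = Kᵢxᵢ:
  n-heptane: x = 0.2702, y = 0.6106
  ethylbenzene: x = 0.2182, y = 0.1898
  n-decane: x = 0.5116, y = 0.1995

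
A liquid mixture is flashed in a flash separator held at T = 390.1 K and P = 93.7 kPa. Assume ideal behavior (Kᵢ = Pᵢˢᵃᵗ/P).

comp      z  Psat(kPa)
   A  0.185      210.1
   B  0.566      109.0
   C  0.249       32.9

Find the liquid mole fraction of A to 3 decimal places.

x_A = 0.117

Raoult's law: Kᵢ = Pᵢˢᵃᵗ/P = Pᵢˢᵃᵗ/93.7.
  K_A = 210.1/93.7 = 2.24226, K_B = 109.0/93.7 = 1.16329, K_C = 32.9/93.7 = 0.35112
Let ψ = V/F and solve Σ zᵢ(Kᵢ−1)/(1+ψ(Kᵢ−1)) = 0.
g(0) = ΣzᵢKᵢ − 1 = 0.161 and g(1) = 1 − Σzᵢ/Kᵢ = -0.278, so a root lies in (0, 1).
Iterate (Newton) starting at ψ = 0.5:
  ψ = 0.500: g = -0.0120, g' = -0.351 → ψ = 0.466
Converged at ψ = 0.466.
Compositions from xᵢ = zᵢ/(1+ψ(Kᵢ−1)), yᵢ = Kᵢxᵢ:
  A: x = 0.117, y = 0.263
  B: x = 0.526, y = 0.612
  C: x = 0.357, y = 0.125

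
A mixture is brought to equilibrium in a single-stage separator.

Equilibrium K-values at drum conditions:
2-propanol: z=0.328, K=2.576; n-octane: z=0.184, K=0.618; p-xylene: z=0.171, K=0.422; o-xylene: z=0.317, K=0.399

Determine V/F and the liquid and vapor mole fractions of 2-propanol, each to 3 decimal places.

V/F = 0.184, x_2-propanol = 0.254, y_2-propanol = 0.655

Newton iteration, V/F⁰ = 0.5:
  V/F = 0.500: g = -0.2091, g' = -0.643 → V/F = 0.175
  V/F = 0.175: g = 0.0072, g' = -0.745 → V/F = 0.184
Converged at V/F = 0.184.
Compositions from xᵢ = zᵢ/(1+V/F(Kᵢ−1)), yᵢ = Kᵢxᵢ:
  2-propanol: x = 0.254, y = 0.655
  n-octane: x = 0.198, y = 0.122
  p-xylene: x = 0.191, y = 0.081
  o-xylene: x = 0.357, y = 0.142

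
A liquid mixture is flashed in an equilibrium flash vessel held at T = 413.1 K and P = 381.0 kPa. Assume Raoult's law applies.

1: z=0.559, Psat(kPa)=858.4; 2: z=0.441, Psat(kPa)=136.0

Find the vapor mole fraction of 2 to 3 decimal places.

Raoult's law: Kᵢ = Pᵢˢᵃᵗ/P = Pᵢˢᵃᵗ/381.0.
  K_1 = 858.4/381.0 = 2.25302, K_2 = 136.0/381.0 = 0.35696
Binary case is linear: z₁(K₁−1)(1+V/F(K₂−1)) + z₂(K₂−1)(1+V/F(K₁−1)) = 0
⇒ V/F = [z₁(K₁−1)+z₂(K₂−1)] / [−(K₁−1)(K₂−1)] = 0.4169/0.8057 = 0.517
Compositions from xᵢ = zᵢ/(1+V/F(Kᵢ−1)), yᵢ = Kᵢxᵢ:
  1: x = 0.339, y = 0.764
  2: x = 0.661, y = 0.236

y_2 = 0.236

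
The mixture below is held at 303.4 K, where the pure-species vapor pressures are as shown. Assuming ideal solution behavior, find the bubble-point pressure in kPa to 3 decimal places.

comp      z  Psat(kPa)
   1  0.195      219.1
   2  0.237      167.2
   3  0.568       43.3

Pbub = 106.945 kPa

At the bubble point ψ → 0, so ΣzᵢKᵢ = 1 with Kᵢ = Pᵢˢᵃᵗ/P ⇒ P = ΣzᵢPᵢˢᵃᵗ.
P = 0.195·219.1 + 0.237·167.2 + 0.568·43.3 = 106.945 kPa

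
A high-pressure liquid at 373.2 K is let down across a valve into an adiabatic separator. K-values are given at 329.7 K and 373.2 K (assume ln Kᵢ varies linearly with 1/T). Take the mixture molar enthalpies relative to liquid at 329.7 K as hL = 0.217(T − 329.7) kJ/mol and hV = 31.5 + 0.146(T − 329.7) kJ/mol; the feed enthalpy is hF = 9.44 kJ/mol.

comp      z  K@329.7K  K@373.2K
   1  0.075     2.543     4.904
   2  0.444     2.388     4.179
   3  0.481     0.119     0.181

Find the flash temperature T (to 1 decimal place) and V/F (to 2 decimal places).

T = 333.1 K, V/F = 0.28

Adiabatic flash: solve Rachford–Rice at each trial T, then check hF = ψ·hV(T) + (1−ψ)·hL(T).
  T = 329.7 K: K = (2.543, 2.388, 0.119), RR gives ψ = 0.248, H_out = 7.810 kJ/mol
  T = 373.2 K: K = (4.904, 4.179, 0.181), RR gives ψ = 0.487, H_out = 23.268 kJ/mol
  T = 351.4 K: K = (3.601, 3.212, 0.149), RR gives ψ = 0.397, H_out = 16.609 kJ/mol
  T = 340.5 K: K = (3.041, 2.781, 0.133), RR gives ψ = 0.334, H_out = 12.612 kJ/mol
  T = 335.1 K: K = (2.785, 2.580, 0.126), RR gives ψ = 0.295, H_out = 10.348 kJ/mol
  T = 332.4 K: K = (2.662, 2.483, 0.123), RR gives ψ = 0.273, H_out = 9.118 kJ/mol
  T = 333.8 K: K = (2.725, 2.533, 0.124), RR gives ψ = 0.284, H_out = 9.765 kJ/mol
Linear interpolation between T = 332.4 (H_out = 9.118) and T = 333.8 (H_out = 9.765) on hF = 9.44 gives T ≈ 333.1 K, at which ψ = 0.28.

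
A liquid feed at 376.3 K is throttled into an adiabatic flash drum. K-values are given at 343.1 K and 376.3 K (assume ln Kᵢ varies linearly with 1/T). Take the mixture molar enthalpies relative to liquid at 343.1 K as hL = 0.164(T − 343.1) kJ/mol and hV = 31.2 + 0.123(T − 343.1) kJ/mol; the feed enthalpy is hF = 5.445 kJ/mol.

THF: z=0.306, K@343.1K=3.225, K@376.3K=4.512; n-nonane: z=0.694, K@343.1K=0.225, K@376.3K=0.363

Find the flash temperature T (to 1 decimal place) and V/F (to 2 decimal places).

T = 351.0 K, V/F = 0.13

Adiabatic flash: solve Rachford–Rice at each trial T, then check hF = ψ·hV(T) + (1−ψ)·hL(T).
  T = 343.1 K: K = (3.225, 0.225), RR gives ψ = 0.083, H_out = 2.587 kJ/mol
  T = 376.3 K: K = (4.512, 0.363), RR gives ψ = 0.283, H_out = 13.882 kJ/mol
  T = 359.7 K: K = (3.844, 0.289), RR gives ψ = 0.186, H_out = 8.410 kJ/mol
  T = 351.4 K: K = (3.528, 0.256), RR gives ψ = 0.137, H_out = 5.578 kJ/mol
  T = 347.2 K: K = (3.373, 0.240), RR gives ψ = 0.110, H_out = 4.090 kJ/mol
  T = 349.3 K: K = (3.450, 0.248), RR gives ψ = 0.124, H_out = 4.840 kJ/mol
Linear interpolation between T = 349.3 (H_out = 4.840) and T = 351.4 (H_out = 5.578) on hF = 5.445 gives T ≈ 351.0 K, at which ψ = 0.13.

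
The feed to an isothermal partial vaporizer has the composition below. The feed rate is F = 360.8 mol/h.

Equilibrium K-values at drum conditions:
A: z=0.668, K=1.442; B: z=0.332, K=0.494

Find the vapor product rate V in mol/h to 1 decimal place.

V = 205.3 mol/h

Iterate (Newton) starting at β = 0.5:
  β = 0.500: g = 0.0169, g' = -0.240 → β = 0.571
  β = 0.571: g = -0.0004, g' = -0.251 → β = 0.569
Converged at β = 0.569.
Then V = β·F = 0.5690·360.8 = 205.3 mol/h and L = F − V = 155.5 mol/h.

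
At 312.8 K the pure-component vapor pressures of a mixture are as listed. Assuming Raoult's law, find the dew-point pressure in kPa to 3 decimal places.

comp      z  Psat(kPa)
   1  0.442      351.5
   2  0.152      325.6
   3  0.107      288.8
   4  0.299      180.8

At the dew point ψ → 1, so Σzᵢ/Kᵢ = 1 with Kᵢ = Pᵢˢᵃᵗ/P ⇒ 1/P = Σzᵢ/Pᵢˢᵃᵗ.
1/P = 0.442/351.5 + 0.152/325.6 + 0.107/288.8 + 0.299/180.8 = 0.003749 ⇒ P = 266.769 kPa

Pdew = 266.769 kPa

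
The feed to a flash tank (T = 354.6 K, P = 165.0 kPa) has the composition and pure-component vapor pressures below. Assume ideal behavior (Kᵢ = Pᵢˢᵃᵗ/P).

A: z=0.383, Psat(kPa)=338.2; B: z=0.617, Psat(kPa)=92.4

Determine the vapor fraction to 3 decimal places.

ψ = 0.283

Raoult's law: Kᵢ = Pᵢˢᵃᵗ/P = Pᵢˢᵃᵗ/165.0.
  K_A = 338.2/165.0 = 2.04970, K_B = 92.4/165.0 = 0.56000
Rachford–Rice: g(ψ) = Σ zᵢ(Kᵢ−1)/(1+ψ(Kᵢ−1)) = 0.
Feasibility: ΣzᵢKᵢ = 1.131, Σzᵢ/Kᵢ = 1.289 — both > 1, two phases present.
Iterate (Newton) starting at ψ = 0.5:
  ψ = 0.500: g = -0.0844, g' = -0.378 → ψ = 0.277
  ψ = 0.277: g = 0.0025, g' = -0.408 → ψ = 0.283
Converged at ψ = 0.283.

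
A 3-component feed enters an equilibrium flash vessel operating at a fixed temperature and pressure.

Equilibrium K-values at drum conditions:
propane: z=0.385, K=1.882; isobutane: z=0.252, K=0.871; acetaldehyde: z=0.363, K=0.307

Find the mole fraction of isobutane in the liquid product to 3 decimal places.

x_isobutane = 0.256

Rachford–Rice: g(ψ) = Σ zᵢ(Kᵢ−1)/(1+ψ(Kᵢ−1)) = 0.
Check two-phase: ΣzᵢKᵢ = 1.056 > 1 and Σzᵢ/Kᵢ = 1.676 > 1, so g(0) = 0.056 > 0 and g(1) = -0.676 < 0.
Iterate (Newton) starting at ψ = 0.45:
  ψ = 0.450: g = -0.1570, g' = -0.526 → ψ = 0.152
  ψ = 0.152: g = -0.0148, g' = -0.455 → ψ = 0.119
Converged at ψ = 0.119.
Compositions from xᵢ = zᵢ/(1+ψ(Kᵢ−1)), yᵢ = Kᵢxᵢ:
  propane: x = 0.348, y = 0.656
  isobutane: x = 0.256, y = 0.223
  acetaldehyde: x = 0.396, y = 0.121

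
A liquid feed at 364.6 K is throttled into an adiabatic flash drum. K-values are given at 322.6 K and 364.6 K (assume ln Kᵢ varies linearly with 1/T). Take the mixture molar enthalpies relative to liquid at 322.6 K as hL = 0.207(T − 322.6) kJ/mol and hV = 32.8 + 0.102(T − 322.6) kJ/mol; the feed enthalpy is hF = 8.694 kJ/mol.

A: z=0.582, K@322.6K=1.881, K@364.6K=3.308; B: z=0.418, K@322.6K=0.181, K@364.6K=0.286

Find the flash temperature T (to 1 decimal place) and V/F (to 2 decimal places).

Adiabatic flash: solve Rachford–Rice at each trial T, then check hF = ψ·hV(T) + (1−ψ)·hL(T).
  T = 322.6 K: K = (1.881, 0.181), RR gives ψ = 0.236, H_out = 7.746 kJ/mol
  T = 364.6 K: K = (3.308, 0.286), RR gives ψ = 0.634, H_out = 26.694 kJ/mol
  T = 343.6 K: K = (2.538, 0.231), RR gives ψ = 0.485, H_out = 19.178 kJ/mol
  T = 333.1 K: K = (2.195, 0.205), RR gives ψ = 0.382, H_out = 14.297 kJ/mol
  T = 327.9 K: K = (2.036, 0.193), RR gives ψ = 0.318, H_out = 11.342 kJ/mol
  T = 325.2 K: K = (1.956, 0.187), RR gives ψ = 0.279, H_out = 9.599 kJ/mol
  T = 323.9 K: K = (1.918, 0.184), RR gives ψ = 0.258, H_out = 8.696 kJ/mol
Linear interpolation between T = 322.6 (H_out = 7.746) and T = 323.9 (H_out = 8.696) on hF = 8.694 gives T ≈ 323.9 K, at which ψ = 0.26.

T = 323.9 K, V/F = 0.26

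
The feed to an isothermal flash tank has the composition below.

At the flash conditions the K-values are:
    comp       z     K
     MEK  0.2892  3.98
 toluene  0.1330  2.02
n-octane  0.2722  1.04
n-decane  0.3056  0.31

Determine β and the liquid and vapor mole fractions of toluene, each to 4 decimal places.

β = 0.6540, x_toluene = 0.0798, y_toluene = 0.1612

Newton–Raphson from β = 0.44:
  β = 0.4400: g = 0.17443, g' = -0.8471 → β = 0.6459
  β = 0.6459: g = 0.00666, g' = -0.8244 → β = 0.6540
Converged at β = 0.6540.
Compositions from xᵢ = zᵢ/(1+β(Kᵢ−1)), yᵢ = Kᵢxᵢ:
  MEK: x = 0.0981, y = 0.3903
  toluene: x = 0.0798, y = 0.1612
  n-octane: x = 0.2653, y = 0.2759
  n-decane: x = 0.5569, y = 0.1726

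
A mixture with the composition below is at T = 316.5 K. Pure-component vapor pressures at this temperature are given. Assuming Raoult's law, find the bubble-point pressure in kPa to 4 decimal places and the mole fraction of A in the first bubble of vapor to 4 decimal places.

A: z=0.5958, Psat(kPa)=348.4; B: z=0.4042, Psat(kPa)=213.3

Pbub = 293.7926 kPa, y_A = 0.7065

At the bubble point ψ → 0, so ΣzᵢKᵢ = 1 with Kᵢ = Pᵢˢᵃᵗ/P ⇒ P = ΣzᵢPᵢˢᵃᵗ.
P = 0.5958·348.4 + 0.4042·213.3 = 293.7926 kPa
yᵢ = zᵢPᵢˢᵃᵗ/P ⇒ y_A = 0.5958·348.4/293.7926 = 0.7065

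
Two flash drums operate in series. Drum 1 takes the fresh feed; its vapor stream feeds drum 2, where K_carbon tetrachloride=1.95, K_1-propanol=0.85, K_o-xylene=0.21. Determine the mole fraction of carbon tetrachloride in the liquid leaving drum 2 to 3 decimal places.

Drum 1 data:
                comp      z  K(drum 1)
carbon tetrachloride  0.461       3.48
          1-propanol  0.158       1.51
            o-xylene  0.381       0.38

Drum 1:
Material balance + equilibrium reduce to Σ zᵢ(Kᵢ−1)/(1+ψ₁(Kᵢ−1)) = 0.
Check two-phase: ΣzᵢKᵢ = 1.988 > 1 and Σzᵢ/Kᵢ = 1.240 > 1, so g(0) = 0.988 > 0 and g(1) = -0.240 < 0.
Newton iteration, ψ₁⁰ = 0.5:
  ψ₁ = 0.500: g = 0.2323, g' = -0.899 → ψ₁ = 0.758
  ψ₁ = 0.758: g = 0.0091, g' = -0.885 → ψ₁ = 0.769
Converged at ψ₁ = 0.769.
Drum-1 compositions:
  carbon tetrachloride: x = 0.159, y = 0.552
  1-propanol: x = 0.114, y = 0.171
  o-xylene: x = 0.728, y = 0.277
Drum-2 feed = drum-1 vapor: z₂ = (0.5520, 0.1714, 0.2766).
Drum 2:
Material balance + equilibrium reduce to Σ zᵢ(Kᵢ−1)/(1+ψ₂(Kᵢ−1)) = 0.
g(0) = ΣzᵢKᵢ − 1 = 0.280 and g(1) = 1 − Σzᵢ/Kᵢ = -0.802, so a root lies in (0, 1).
Iterate (Newton) starting at ψ₂ = 0.5:
  ψ₂ = 0.500: g = -0.0334, g' = -0.705 → ψ₂ = 0.453
  ψ₂ = 0.453: g = -0.0010, g' = -0.666 → ψ₂ = 0.451
Converged at ψ₂ = 0.451.
  carbon tetrachloride: x = 0.386, y = 0.753
  1-propanol: x = 0.184, y = 0.156
  o-xylene: x = 0.430, y = 0.090

x_carbon tetrachloride (drum 2) = 0.386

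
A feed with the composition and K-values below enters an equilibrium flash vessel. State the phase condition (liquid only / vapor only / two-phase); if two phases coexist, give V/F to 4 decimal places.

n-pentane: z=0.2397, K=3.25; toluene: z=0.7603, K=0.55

two-phase, V/F = 0.1948

ΣzᵢKᵢ = 1.1972; Σzᵢ/Kᵢ = 1.4561.
Both exceed 1, so a two-phase solution exists.
Material balance + equilibrium reduce to Σ zᵢ(Kᵢ−1)/(1+ψ(Kᵢ−1)) = 0.
Binary case is linear: z₁(K₁−1)(1+ψ(K₂−1)) + z₂(K₂−1)(1+ψ(K₁−1)) = 0
⇒ ψ = [z₁(K₁−1)+z₂(K₂−1)] / [−(K₁−1)(K₂−1)] = 0.19719/1.01250 = 0.1948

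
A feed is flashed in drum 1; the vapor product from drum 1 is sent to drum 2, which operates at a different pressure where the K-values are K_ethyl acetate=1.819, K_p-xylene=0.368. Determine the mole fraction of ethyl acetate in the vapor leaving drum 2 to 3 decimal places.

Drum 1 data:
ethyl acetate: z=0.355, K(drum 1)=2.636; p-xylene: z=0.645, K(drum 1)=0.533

y_ethyl acetate (drum 2) = 0.792

Drum 1:
Material balance + equilibrium reduce to Σ zᵢ(Kᵢ−1)/(1+ψ₁(Kᵢ−1)) = 0.
Feasibility: ΣzᵢKᵢ = 1.280, Σzᵢ/Kᵢ = 1.345 — both > 1, two phases present.
Newton iteration, ψ₁⁰ = 0.6:
  ψ₁ = 0.600: g = -0.1254, g' = -0.513 → ψ₁ = 0.356
  ψ₁ = 0.356: g = 0.0059, g' = -0.582 → ψ₁ = 0.366
Converged at ψ₁ = 0.366.
Drum-1 compositions:
  ethyl acetate: x = 0.222, y = 0.585
  p-xylene: x = 0.778, y = 0.415
Drum-2 feed = drum-1 vapor: z₂ = (0.5854, 0.4146).
Drum 2:
Rachford–Rice: g(ψ₂) = Σ zᵢ(Kᵢ−1)/(1+ψ₂(Kᵢ−1)) = 0.
Feasibility: ΣzᵢKᵢ = 1.217, Σzᵢ/Kᵢ = 1.449 — both > 1, two phases present.
Binary case is linear: z₁(K₁−1)(1+ψ₂(K₂−1)) + z₂(K₂−1)(1+ψ₂(K₁−1)) = 0
⇒ ψ₂ = [z₁(K₁−1)+z₂(K₂−1)] / [−(K₁−1)(K₂−1)] = 0.2174/0.5176 = 0.420
  ethyl acetate: x = 0.436, y = 0.792
  p-xylene: x = 0.564, y = 0.208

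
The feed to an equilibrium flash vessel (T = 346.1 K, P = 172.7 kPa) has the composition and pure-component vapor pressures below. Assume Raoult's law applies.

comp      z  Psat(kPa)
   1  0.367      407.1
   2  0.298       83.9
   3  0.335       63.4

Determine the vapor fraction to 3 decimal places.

Raoult's law: Kᵢ = Pᵢˢᵃᵗ/P = Pᵢˢᵃᵗ/172.7.
  K_1 = 407.1/172.7 = 2.35727, K_2 = 83.9/172.7 = 0.48581, K_3 = 63.4/172.7 = 0.36711
Material balance + equilibrium reduce to Σ zᵢ(Kᵢ−1)/(1+ψ(Kᵢ−1)) = 0.
g(0) = ΣzᵢKᵢ − 1 = 0.133 and g(1) = 1 − Σzᵢ/Kᵢ = -0.682, so a root lies in (0, 1).
Newton iteration, ψ⁰ = 0.34:
  ψ = 0.340: g = -0.1150, g' = -0.650 → ψ = 0.163
  ψ = 0.163: g = 0.0042, g' = -0.714 → ψ = 0.169
Converged at ψ = 0.169.

ψ = 0.169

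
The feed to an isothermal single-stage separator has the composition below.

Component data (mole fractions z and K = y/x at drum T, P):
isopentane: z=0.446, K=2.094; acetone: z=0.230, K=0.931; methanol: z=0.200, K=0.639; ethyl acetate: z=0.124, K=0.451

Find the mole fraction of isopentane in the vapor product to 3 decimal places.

y_isopentane = 0.480

Rachford–Rice: g(V/F) = Σ zᵢ(Kᵢ−1)/(1+V/F(Kᵢ−1)) = 0.
g(0) = ΣzᵢKᵢ − 1 = 0.332 and g(1) = 1 − Σzᵢ/Kᵢ = -0.048, so a root lies in (0, 1).
Newton–Raphson from V/F = 0.33:
  V/F = 0.330: g = 0.1772, g' = -0.379 → V/F = 0.798
  V/F = 0.798: g = 0.0212, g' = -0.323 → V/F = 0.863
Converged at V/F = 0.863.
Compositions from xᵢ = zᵢ/(1+V/F(Kᵢ−1)), yᵢ = Kᵢxᵢ:
  isopentane: x = 0.229, y = 0.480
  acetone: x = 0.245, y = 0.228
  methanol: x = 0.290, y = 0.186
  ethyl acetate: x = 0.236, y = 0.106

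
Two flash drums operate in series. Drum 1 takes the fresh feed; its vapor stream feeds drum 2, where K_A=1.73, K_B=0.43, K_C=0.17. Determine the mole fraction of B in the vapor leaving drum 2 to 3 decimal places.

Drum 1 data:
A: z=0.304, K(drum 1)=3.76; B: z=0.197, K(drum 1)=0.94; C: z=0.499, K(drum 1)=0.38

y_B (drum 2) = 0.091

Drum 1:
Newton–Raphson from ψ₁ = 0.5:
  ψ₁ = 0.500: g = -0.1080, g' = -0.812 → ψ₁ = 0.367
  ψ₁ = 0.367: g = 0.0042, g' = -0.894 → ψ₁ = 0.372
Converged at ψ₁ = 0.372.
Drum-1 compositions:
  A: x = 0.150, y = 0.564
  B: x = 0.201, y = 0.189
  C: x = 0.648, y = 0.246
Drum-2 feed = drum-1 vapor: z₂ = (0.5642, 0.1894, 0.2464).
Drum 2:
Rachford–Rice: g(ψ₂) = Σ zᵢ(Kᵢ−1)/(1+ψ₂(Kᵢ−1)) = 0.
g(0) = ΣzᵢKᵢ − 1 = 0.099 and g(1) = 1 − Σzᵢ/Kᵢ = -1.216, so a root lies in (0, 1).
Newton–Raphson from ψ₂ = 0.5:
  ψ₂ = 0.500: g = -0.1989, g' = -0.778 → ψ₂ = 0.244
  ψ₂ = 0.244: g = -0.0324, g' = -0.567 → ψ₂ = 0.187
  ψ₂ = 0.187: g = -0.0006, g' = -0.548 → ψ₂ = 0.186
Converged at ψ₂ = 0.186.
  A: x = 0.497, y = 0.859
  B: x = 0.212, y = 0.091
  C: x = 0.291, y = 0.050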